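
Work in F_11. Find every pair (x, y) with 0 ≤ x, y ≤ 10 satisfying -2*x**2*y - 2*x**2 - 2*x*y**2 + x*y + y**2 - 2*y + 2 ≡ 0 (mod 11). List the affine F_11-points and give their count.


Affine F_11-points: {(1, 0), (1, 8), (2, 5), (2, 7), (4, 6), (4, 7), (6, 9), (7, 6), (7, 8), (8, 3), (8, 5), (9, 10), (10, 0), (10, 9)}; count = 14.

For each of the 121 pairs (x, y) ∈ F_11², evaluate f(x, y) mod 11. Record the zeros.
  x = 0: [0↦2, 1↦1, 2↦2, 3↦5, 4↦10, 5↦6, 6↦4, 7↦4, 8↦6, 9↦10, 10↦5]  zeros at y ∈ ∅
  x = 1: [0↦0, 1↦7, 2↦1, 3↦4, 4↦5, 5↦4, 6↦1, 7↦7, 8↦0, 9↦2, 10↦2]  zeros at y ∈ {0, 8}
  x = 2: [0↦5, 1↦5, 2↦10, 3↦9, 4↦2, 5↦0, 6↦3, 7↦0, 8↦2, 9↦9, 10↦10]  zeros at y ∈ {5, 7}
  x = 3: [0↦6, 1↦6, 2↦7, 3↦9, 4↦1, 5↦5, 6↦10, 7↦5, 8↦1, 9↦9, 10↦7]  zeros at y ∈ ∅
  x = 4: [0↦3, 1↦10, 2↦3, 3↦4, 4↦2, 5↦8, 6↦0, 7↦0, 8↦8, 9↦2, 10↦4]  zeros at y ∈ {6, 7}
  x = 5: [0↦7, 1↦6, 2↦9, 3↦5, 4↦5, 5↦9, 6↦6, 7↦7, 8↦1, 9↦10, 10↦1]  zeros at y ∈ ∅
  x = 6: [0↦7, 1↦5, 2↦3, 3↦1, 4↦10, 5↦8, 6↦6, 7↦4, 8↦2, 9↦0, 10↦9]  zeros at y ∈ {9}
  x = 7: [0↦3, 1↦7, 2↦7, 3↦3, 4↦6, 5↦5, 6↦0, 7↦2, 8↦0, 9↦5, 10↦6]  zeros at y ∈ {6, 8}
  x = 8: [0↦6, 1↦1, 2↦10, 3↦0, 4↦4, 5↦0, 6↦10, 7↦1, 8↦6, 9↦3, 10↦3]  zeros at y ∈ {3, 5}
  x = 9: [0↦5, 1↦9, 2↦1, 3↦3, 4↦4, 5↦4, 6↦3, 7↦1, 8↦9, 9↦5, 10↦0]  zeros at y ∈ {10}
  x = 10: [0↦0, 1↦9, 2↦2, 3↦1, 4↦6, 5↦6, 6↦1, 7↦2, 8↦9, 9↦0, 10↦8]  zeros at y ∈ {0, 9}
Collecting zeros: affine points = {(1, 0), (1, 8), (2, 5), (2, 7), (4, 6), (4, 7), (6, 9), (7, 6), (7, 8), (8, 3), (8, 5), (9, 10), (10, 0), (10, 9)}.
Total count |C(F_11)_aff| = 14.


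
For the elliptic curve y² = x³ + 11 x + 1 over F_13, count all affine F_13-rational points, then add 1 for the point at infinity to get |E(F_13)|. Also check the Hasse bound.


Affine points = {(0, 1), (0, 12), (1, 0), (3, 3), (3, 10), (5, 5), (5, 8), (6, 6), (6, 7), (8, 4), (8, 9), (9, 6), (9, 7), (11, 6), (11, 7)}; affine count = 15; |E(F_13)| = 16.

Discriminant check: Δ ∝ 4a³ + 27b² = 4·11³ + 27·1² = 4·1331 + 27·1 ≡ 8 (mod 13). Nonzero ⇒ E is nonsingular.
For each x ∈ F_13, compute rhs = x³ + 11·x + 1 mod 13, then count y ∈ F_13 with y² ≡ rhs.
  x = 0: rhs = 1, matching y values: 1, 12 (2 points).
  x = 1: rhs = 0, matching y values: 0 (1 points).
  x = 2: rhs = 5, matching y values: none (0 points).
  x = 3: rhs = 9, matching y values: 3, 10 (2 points).
  x = 4: rhs = 5, matching y values: none (0 points).
  x = 5: rhs = 12, matching y values: 5, 8 (2 points).
  x = 6: rhs = 10, matching y values: 6, 7 (2 points).
  x = 7: rhs = 5, matching y values: none (0 points).
  x = 8: rhs = 3, matching y values: 4, 9 (2 points).
  x = 9: rhs = 10, matching y values: 6, 7 (2 points).
  x = 10: rhs = 6, matching y values: none (0 points).
  x = 11: rhs = 10, matching y values: 6, 7 (2 points).
  x = 12: rhs = 2, matching y values: none (0 points).
Total affine count: 15.
Full point count |E(F_13)| = 15 + 1 = 16.
Hasse bound: |16 − (13+1)| = |2| = 2 ≤ 2√13 ≈ 7.2111 ✓.


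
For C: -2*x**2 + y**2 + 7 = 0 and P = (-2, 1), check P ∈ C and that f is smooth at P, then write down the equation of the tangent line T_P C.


Tangent line at P: 8*x + 2*y + 14 = 0.

Step 1: f(-2, 1) = 0, so P lies on C.
Step 2: partial derivatives
  f_x(x, y) = -4*x, f_y(x, y) = 2*y.
  f_x(P) = 8, f_y(P) = 2 (gradient nonzero, so P is smooth).
Step 3: tangent line at P: 8·(x − -2) + 2·(y − 1) = 0.
Expanding: 8*x + 2*y + 14 = 0.


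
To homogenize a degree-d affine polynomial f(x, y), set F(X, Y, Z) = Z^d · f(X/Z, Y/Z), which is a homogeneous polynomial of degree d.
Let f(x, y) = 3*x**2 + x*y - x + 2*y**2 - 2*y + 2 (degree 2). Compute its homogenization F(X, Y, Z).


F(X, Y, Z) = 3*X**2 + X*Y - X*Z + 2*Y**2 - 2*Y*Z + 2*Z**2

deg(f) = 2.
Substitute x = X/Z, y = Y/Z into f, then multiply by Z^2.
  monomial 3·x^2·y^0 ↦ 3·X^2·Y^0·Z^0.
  monomial 1·x^1·y^1 ↦ 1·X^1·Y^1·Z^0.
  monomial -1·x^1·y^0 ↦ -1·X^1·Y^0·Z^1.
  monomial 2·x^0·y^2 ↦ 2·X^0·Y^2·Z^0.
  monomial -2·x^0·y^1 ↦ -2·X^0·Y^1·Z^1.
  monomial 2·x^0·y^0 ↦ 2·X^0·Y^0·Z^2.
Collecting: F(X, Y, Z) = 3*X**2 + X*Y - X*Z + 2*Y**2 - 2*Y*Z + 2*Z**2.


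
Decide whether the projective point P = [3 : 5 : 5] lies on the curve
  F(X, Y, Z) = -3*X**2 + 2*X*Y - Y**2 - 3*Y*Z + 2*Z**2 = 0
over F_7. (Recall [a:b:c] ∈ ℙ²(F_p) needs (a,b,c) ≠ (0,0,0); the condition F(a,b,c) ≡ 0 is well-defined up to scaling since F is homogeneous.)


F(3,5,5) ≡ 2 (mod 7); P is NOT on the curve.

Evaluate F(3, 5, 5) term-by-term (mod 7).
  -3*X**2 ↦ -3·9·1·1 = -27
  2*X*Y ↦ 2·3·5·1 = 30
  -Y**2 ↦ -1·1·25·1 = -25
  -3*Y*Z ↦ -3·1·5·5 = -75
  2*Z**2 ↦ 2·1·1·25 = 50
Sum: F(3, 5, 5) = (-27) + (30) + (-25) + (-75) + (50) = -47.
Reducing mod 7: -47 ≡ 2 (mod 7).
Since F(a, b, c) ≡ 2 ≠ 0 (mod 7), P does NOT lie on the curve.


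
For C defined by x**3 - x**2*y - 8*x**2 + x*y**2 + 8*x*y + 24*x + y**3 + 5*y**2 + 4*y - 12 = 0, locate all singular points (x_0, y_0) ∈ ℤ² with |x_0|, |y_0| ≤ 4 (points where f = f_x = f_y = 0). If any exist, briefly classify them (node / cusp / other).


Singular points: {(2, -2)}; classification: cusp.

Compute partial derivatives:
  f_x = 3*x**2 - 2*x*y - 16*x + y**2 + 8*y + 24.
  f_y = -x**2 + 2*x*y + 8*x + 3*y**2 + 10*y + 4.
Scan x_0 ∈ {−4, ..., 4}. For each x_0, f_y(x_0, y) is a polynomial in y; find its integer roots y ∈ {−4, ..., 4}, then test f_x and f at those candidates.
  x = -4: f_y(-4, y) = 3*y**2 + 2*y - 44; no integer root y with |y| ≤ 4.
  x = -3: f_y(-3, y) = 3*y**2 + 4*y - 29; no integer root y with |y| ≤ 4.
  x = -2: f_y(-2, y) = 3*y**2 + 6*y - 16; no integer root y with |y| ≤ 4.
  x = -1: f_y(-1, y) = 3*y**2 + 8*y - 5; no integer root y with |y| ≤ 4.
  x = 0: f_y(0, y) = 3*y**2 + 10*y + 4; no integer root y with |y| ≤ 4.
  x = 1: f_y(1, y) = 3*y**2 + 12*y + 11; no integer root y with |y| ≤ 4.
  x = 2: f_y(2, y) = 3*y**2 + 14*y + 16; vanishes at y ∈ {-2}. (2, -2): f_x = 0, f = 0 — SINGULAR.
  x = 3: f_y(3, y) = 3*y**2 + 16*y + 19; no integer root y with |y| ≤ 4.
  x = 4: f_y(4, y) = 3*y**2 + 18*y + 20; no integer root y with |y| ≤ 4.
Only singular point on the grid: (2, -2).
Classify: substitute x = 2 + u, y = -2 + v and expand: f = u**3 - u**2*v + u*v**2 + v**3 + v**2.
No constant or linear terms (consistent with a singular point). Quadratic part: v**2. Cubic part: u**3 - u**2*v + u*v**2 + v**3.
The quadratic part v**2 is a perfect square, so there is a single (double) tangent line v = 0, i.e. y = -2. Restricting the cubic part to that line (v = 0) leaves u**3 ≠ 0, so f is not divisible by v and the branch is v² ≈ -u**3 to lowest order — this is a cusp.
Classification: cusp.


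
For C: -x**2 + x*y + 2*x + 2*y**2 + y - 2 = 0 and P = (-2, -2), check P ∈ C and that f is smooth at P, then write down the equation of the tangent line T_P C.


Tangent line at P: 4*x - 9*y - 10 = 0.

Step 1: f(-2, -2) = 0, so P lies on C.
Step 2: partial derivatives
  f_x(x, y) = -2*x + y + 2, f_y(x, y) = x + 4*y + 1.
  f_x(P) = 4, f_y(P) = -9 (gradient nonzero, so P is smooth).
Step 3: tangent line at P: 4·(x − -2) + -9·(y − -2) = 0.
Expanding: 4*x - 9*y - 10 = 0.


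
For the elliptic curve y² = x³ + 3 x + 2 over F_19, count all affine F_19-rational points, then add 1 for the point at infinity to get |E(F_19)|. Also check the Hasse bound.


Affine points = {(1, 5), (1, 14), (2, 4), (2, 15), (3, 0), (5, 3), (5, 16), (7, 9), (7, 10), (8, 5), (8, 14), (9, 6), (9, 13), (10, 5), (10, 14), (11, 6), (11, 13), (16, 2), (16, 17), (17, 8), (17, 11), (18, 6), (18, 13)}; affine count = 23; |E(F_19)| = 24.

Discriminant check: Δ ∝ 4a³ + 27b² = 4·3³ + 27·2² = 4·27 + 27·4 ≡ 7 (mod 19). Nonzero ⇒ E is nonsingular.
For each x ∈ F_19, compute rhs = x³ + 3·x + 2 mod 19, then count y ∈ F_19 with y² ≡ rhs.
  x = 0: rhs = 2, matching y values: none (0 points).
  x = 1: rhs = 6, matching y values: 5, 14 (2 points).
  x = 2: rhs = 16, matching y values: 4, 15 (2 points).
  x = 3: rhs = 0, matching y values: 0 (1 points).
  x = 4: rhs = 2, matching y values: none (0 points).
  x = 5: rhs = 9, matching y values: 3, 16 (2 points).
  x = 6: rhs = 8, matching y values: none (0 points).
  x = 7: rhs = 5, matching y values: 9, 10 (2 points).
  x = 8: rhs = 6, matching y values: 5, 14 (2 points).
  x = 9: rhs = 17, matching y values: 6, 13 (2 points).
  x = 10: rhs = 6, matching y values: 5, 14 (2 points).
  x = 11: rhs = 17, matching y values: 6, 13 (2 points).
  x = 12: rhs = 18, matching y values: none (0 points).
  x = 13: rhs = 15, matching y values: none (0 points).
  x = 14: rhs = 14, matching y values: none (0 points).
  x = 15: rhs = 2, matching y values: none (0 points).
  x = 16: rhs = 4, matching y values: 2, 17 (2 points).
  x = 17: rhs = 7, matching y values: 8, 11 (2 points).
  x = 18: rhs = 17, matching y values: 6, 13 (2 points).
Total affine count: 23.
Full point count |E(F_19)| = 23 + 1 = 24.
Hasse bound: |24 − (19+1)| = |4| = 4 ≤ 2√19 ≈ 8.7178 ✓.


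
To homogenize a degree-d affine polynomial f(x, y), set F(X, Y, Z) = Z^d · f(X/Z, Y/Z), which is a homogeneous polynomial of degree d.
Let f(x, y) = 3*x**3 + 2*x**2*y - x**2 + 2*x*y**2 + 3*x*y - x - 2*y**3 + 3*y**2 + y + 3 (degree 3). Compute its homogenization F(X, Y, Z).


F(X, Y, Z) = 3*X**3 + 2*X**2*Y - X**2*Z + 2*X*Y**2 + 3*X*Y*Z - X*Z**2 - 2*Y**3 + 3*Y**2*Z + Y*Z**2 + 3*Z**3

deg(f) = 3.
Substitute x = X/Z, y = Y/Z into f, then multiply by Z^3.
  monomial 3·x^3·y^0 ↦ 3·X^3·Y^0·Z^0.
  monomial 2·x^2·y^1 ↦ 2·X^2·Y^1·Z^0.
  monomial -1·x^2·y^0 ↦ -1·X^2·Y^0·Z^1.
  monomial 2·x^1·y^2 ↦ 2·X^1·Y^2·Z^0.
  monomial 3·x^1·y^1 ↦ 3·X^1·Y^1·Z^1.
  monomial -1·x^1·y^0 ↦ -1·X^1·Y^0·Z^2.
  monomial -2·x^0·y^3 ↦ -2·X^0·Y^3·Z^0.
  monomial 3·x^0·y^2 ↦ 3·X^0·Y^2·Z^1.
  monomial 1·x^0·y^1 ↦ 1·X^0·Y^1·Z^2.
  monomial 3·x^0·y^0 ↦ 3·X^0·Y^0·Z^3.
Collecting: F(X, Y, Z) = 3*X**3 + 2*X**2*Y - X**2*Z + 2*X*Y**2 + 3*X*Y*Z - X*Z**2 - 2*Y**3 + 3*Y**2*Z + Y*Z**2 + 3*Z**3.


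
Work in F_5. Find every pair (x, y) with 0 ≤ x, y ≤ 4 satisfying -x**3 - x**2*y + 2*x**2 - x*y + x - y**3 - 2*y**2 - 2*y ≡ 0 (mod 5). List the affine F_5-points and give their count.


Affine F_5-points: {(0, 0), (0, 1), (0, 2), (1, 1), (1, 3), (1, 4), (2, 2), (3, 2)}; count = 8.

For each of the 25 pairs (x, y) ∈ F_5², evaluate f(x, y) mod 5. Record the zeros.
  x = 0: [0↦0, 1↦0, 2↦0, 3↦4, 4↦1]  zeros at y ∈ {0, 1, 2}
  x = 1: [0↦2, 1↦0, 2↦3, 3↦0, 4↦0]  zeros at y ∈ {1, 3, 4}
  x = 2: [0↦2, 1↦1, 2↦0, 3↦3, 4↦4]  zeros at y ∈ {2}
  x = 3: [0↦4, 1↦2, 2↦0, 3↦2, 4↦2]  zeros at y ∈ {2}
  x = 4: [0↦2, 1↦2, 2↦2, 3↦1, 4↦3]  zeros at y ∈ ∅
Collecting zeros: affine points = {(0, 0), (0, 1), (0, 2), (1, 1), (1, 3), (1, 4), (2, 2), (3, 2)}.
Total count |C(F_5)_aff| = 8.


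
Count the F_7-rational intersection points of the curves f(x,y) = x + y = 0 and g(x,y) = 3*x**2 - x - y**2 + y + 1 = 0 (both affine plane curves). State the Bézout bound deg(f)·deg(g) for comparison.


Common zeros: ∅; count = 0; Bézout bound = 2.

deg(f) = 1, deg(g) = 2, so Bézout bound = 2.
Scan x ∈ F_7. For each x, list the y ∈ F_7 with f(x, y) ≡ 0 and those with g(x, y) ≡ 0 (mod 7); the common zeros in that column are the intersection.
  x = 0: f ≡ 0 at y ∈ {0}; g ≡ 0 at y ∈ ∅; common: ∅.
  x = 1: f ≡ 0 at y ∈ {6}; g ≡ 0 at y ∈ ∅; common: ∅.
  x = 2: f ≡ 0 at y ∈ {5}; g ≡ 0 at y ∈ ∅; common: ∅.
  x = 3: f ≡ 0 at y ∈ {4}; g ≡ 0 at y ∈ ∅; common: ∅.
  x = 4: f ≡ 0 at y ∈ {3}; g ≡ 0 at y ∈ ∅; common: ∅.
  x = 5: f ≡ 0 at y ∈ {2}; g ≡ 0 at y ∈ ∅; common: ∅.
  x = 6: f ≡ 0 at y ∈ {1}; g ≡ 0 at y ∈ {4}; common: ∅.
Collecting: common zeros = ∅, so the count is 0.
Comparison with the Bézout bound: 0 ≤ 2 = deg(f)·deg(g), as expected for curves with no common component (the affine F_7-count falls short of the bound because intersections may lie at infinity, over extension fields, or carry multiplicity).


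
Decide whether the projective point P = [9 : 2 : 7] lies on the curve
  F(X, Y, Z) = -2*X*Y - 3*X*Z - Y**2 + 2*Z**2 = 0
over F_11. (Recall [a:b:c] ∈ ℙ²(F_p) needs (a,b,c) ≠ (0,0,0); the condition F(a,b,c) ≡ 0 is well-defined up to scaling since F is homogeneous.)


F(9,2,7) ≡ 1 (mod 11); P is NOT on the curve.

Evaluate F(9, 2, 7) term-by-term (mod 11).
  -2*X*Y ↦ -2·9·2·1 = -36
  -3*X*Z ↦ -3·9·1·7 = -189
  -Y**2 ↦ -1·1·4·1 = -4
  2*Z**2 ↦ 2·1·1·49 = 98
Sum: F(9, 2, 7) = (-36) + (-189) + (-4) + (98) = -131.
Reducing mod 11: -131 ≡ 1 (mod 11).
Since F(a, b, c) ≡ 1 ≠ 0 (mod 11), P does NOT lie on the curve.


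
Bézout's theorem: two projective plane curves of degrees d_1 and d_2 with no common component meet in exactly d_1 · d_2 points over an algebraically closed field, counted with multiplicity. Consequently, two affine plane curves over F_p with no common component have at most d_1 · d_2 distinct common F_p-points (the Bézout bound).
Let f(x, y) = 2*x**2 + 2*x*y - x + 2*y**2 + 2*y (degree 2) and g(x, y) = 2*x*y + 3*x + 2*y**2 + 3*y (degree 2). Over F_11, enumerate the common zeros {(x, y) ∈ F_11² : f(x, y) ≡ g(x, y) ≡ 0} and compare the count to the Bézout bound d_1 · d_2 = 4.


Common zeros: {(0, 0), (6, 4), (7, 4)}; count = 3; Bézout bound = 4.

deg(f) = 2, deg(g) = 2, so Bézout bound = 4.
Scan x ∈ F_11. For each x, list the y ∈ F_11 with f(x, y) ≡ 0 and those with g(x, y) ≡ 0 (mod 11); the common zeros in that column are the intersection.
  x = 0: f ≡ 0 at y ∈ {0, 10}; g ≡ 0 at y ∈ {0, 4}; common: {0}.
  x = 1: f ≡ 0 at y ∈ ∅; g ≡ 0 at y ∈ {4, 10}; common: ∅.
  x = 2: f ≡ 0 at y ∈ ∅; g ≡ 0 at y ∈ {4, 9}; common: ∅.
  x = 3: f ≡ 0 at y ∈ ∅; g ≡ 0 at y ∈ {4, 8}; common: ∅.
  x = 4: f ≡ 0 at y ∈ ∅; g ≡ 0 at y ∈ {4, 7}; common: ∅.
  x = 5: f ≡ 0 at y ∈ {2, 3}; g ≡ 0 at y ∈ {4, 6}; common: ∅.
  x = 6: f ≡ 0 at y ∈ {0, 4}; g ≡ 0 at y ∈ {4, 5}; common: {4}.
  x = 7: f ≡ 0 at y ∈ {4, 10}; g ≡ 0 at y ∈ {4}; common: {4}.
  x = 8: f ≡ 0 at y ∈ ∅; g ≡ 0 at y ∈ {3, 4}; common: ∅.
  x = 9: f ≡ 0 at y ∈ {3, 9}; g ≡ 0 at y ∈ {2, 4}; common: ∅.
  x = 10: f ≡ 0 at y ∈ {2, 9}; g ≡ 0 at y ∈ {1, 4}; common: ∅.
Collecting: common zeros = {(0, 0), (6, 4), (7, 4)}, so the count is 3.
Comparison with the Bézout bound: 3 ≤ 4 = deg(f)·deg(g), as expected for curves with no common component (the affine F_11-count falls short of the bound because intersections may lie at infinity, over extension fields, or carry multiplicity).


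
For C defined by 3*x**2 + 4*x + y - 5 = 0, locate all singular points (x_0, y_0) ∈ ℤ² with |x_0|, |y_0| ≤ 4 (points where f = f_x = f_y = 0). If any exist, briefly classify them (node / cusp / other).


No singular points in the scanned grid; C is smooth there.

Compute partial derivatives:
  f_x = 6*x + 4.
  f_y = 1.
f_y = 1 is a nonzero constant, so f_y never vanishes: no point (x, y) can satisfy f = f_x = f_y = 0. In particular no (x, y) ∈ {−4, ..., 4}² is singular; the curve is smooth.


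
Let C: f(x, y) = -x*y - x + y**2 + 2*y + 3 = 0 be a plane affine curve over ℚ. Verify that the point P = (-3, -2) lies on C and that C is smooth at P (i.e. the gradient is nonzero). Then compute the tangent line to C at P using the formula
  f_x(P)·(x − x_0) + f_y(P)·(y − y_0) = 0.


Tangent line at P: x + y + 5 = 0.

Step 1: f(-3, -2) = 0, so P lies on C.
Step 2: partial derivatives
  f_x(x, y) = -y - 1, f_y(x, y) = -x + 2*y + 2.
  f_x(P) = 1, f_y(P) = 1 (gradient nonzero, so P is smooth).
Step 3: tangent line at P: 1·(x − -3) + 1·(y − -2) = 0.
Expanding: x + y + 5 = 0.


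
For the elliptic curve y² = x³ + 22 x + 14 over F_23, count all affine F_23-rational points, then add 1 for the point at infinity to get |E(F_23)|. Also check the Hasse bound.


Affine points = {(8, 9), (8, 14), (11, 0), (13, 6), (13, 17), (15, 4), (15, 19), (16, 0), (18, 3), (18, 20), (19, 0), (20, 6), (20, 17), (21, 10), (21, 13)}; affine count = 15; |E(F_23)| = 16.

Discriminant check: Δ ∝ 4a³ + 27b² = 4·22³ + 27·14² = 4·10648 + 27·196 ≡ 21 (mod 23). Nonzero ⇒ E is nonsingular.
For each x ∈ F_23, compute rhs = x³ + 22·x + 14 mod 23, then count y ∈ F_23 with y² ≡ rhs.
  x = 0: rhs = 14, matching y values: none (0 points).
  x = 1: rhs = 14, matching y values: none (0 points).
  x = 2: rhs = 20, matching y values: none (0 points).
  x = 3: rhs = 15, matching y values: none (0 points).
  x = 4: rhs = 5, matching y values: none (0 points).
  x = 5: rhs = 19, matching y values: none (0 points).
  x = 6: rhs = 17, matching y values: none (0 points).
  x = 7: rhs = 5, matching y values: none (0 points).
  x = 8: rhs = 12, matching y values: 9, 14 (2 points).
  x = 9: rhs = 21, matching y values: none (0 points).
  x = 10: rhs = 15, matching y values: none (0 points).
  x = 11: rhs = 0, matching y values: 0 (1 points).
  x = 12: rhs = 5, matching y values: none (0 points).
  x = 13: rhs = 13, matching y values: 6, 17 (2 points).
  x = 14: rhs = 7, matching y values: none (0 points).
  x = 15: rhs = 16, matching y values: 4, 19 (2 points).
  x = 16: rhs = 0, matching y values: 0 (1 points).
  x = 17: rhs = 11, matching y values: none (0 points).
  x = 18: rhs = 9, matching y values: 3, 20 (2 points).
  x = 19: rhs = 0, matching y values: 0 (1 points).
  x = 20: rhs = 13, matching y values: 6, 17 (2 points).
  x = 21: rhs = 8, matching y values: 10, 13 (2 points).
  x = 22: rhs = 14, matching y values: none (0 points).
Total affine count: 15.
Full point count |E(F_23)| = 15 + 1 = 16.
Hasse bound: |16 − (23+1)| = |-8| = 8 ≤ 2√23 ≈ 9.5917 ✓.


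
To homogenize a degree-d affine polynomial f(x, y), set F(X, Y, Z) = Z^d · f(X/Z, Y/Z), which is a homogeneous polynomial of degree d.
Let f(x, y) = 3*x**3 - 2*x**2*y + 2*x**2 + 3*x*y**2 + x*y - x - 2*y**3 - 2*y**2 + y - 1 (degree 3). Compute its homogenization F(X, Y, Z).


F(X, Y, Z) = 3*X**3 - 2*X**2*Y + 2*X**2*Z + 3*X*Y**2 + X*Y*Z - X*Z**2 - 2*Y**3 - 2*Y**2*Z + Y*Z**2 - Z**3

deg(f) = 3.
Substitute x = X/Z, y = Y/Z into f, then multiply by Z^3.
  monomial 3·x^3·y^0 ↦ 3·X^3·Y^0·Z^0.
  monomial -2·x^2·y^1 ↦ -2·X^2·Y^1·Z^0.
  monomial 2·x^2·y^0 ↦ 2·X^2·Y^0·Z^1.
  monomial 3·x^1·y^2 ↦ 3·X^1·Y^2·Z^0.
  monomial 1·x^1·y^1 ↦ 1·X^1·Y^1·Z^1.
  monomial -1·x^1·y^0 ↦ -1·X^1·Y^0·Z^2.
  monomial -2·x^0·y^3 ↦ -2·X^0·Y^3·Z^0.
  monomial -2·x^0·y^2 ↦ -2·X^0·Y^2·Z^1.
  monomial 1·x^0·y^1 ↦ 1·X^0·Y^1·Z^2.
  monomial -1·x^0·y^0 ↦ -1·X^0·Y^0·Z^3.
Collecting: F(X, Y, Z) = 3*X**3 - 2*X**2*Y + 2*X**2*Z + 3*X*Y**2 + X*Y*Z - X*Z**2 - 2*Y**3 - 2*Y**2*Z + Y*Z**2 - Z**3.


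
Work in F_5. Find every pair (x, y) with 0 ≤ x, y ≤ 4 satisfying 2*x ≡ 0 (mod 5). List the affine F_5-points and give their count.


Affine F_5-points: {(0, 0), (0, 1), (0, 2), (0, 3), (0, 4)}; count = 5.

For each of the 25 pairs (x, y) ∈ F_5², evaluate f(x, y) mod 5. Record the zeros.
  x = 0: [0↦0, 1↦0, 2↦0, 3↦0, 4↦0]  zeros at y ∈ {0, 1, 2, 3, 4}
  x = 1: [0↦2, 1↦2, 2↦2, 3↦2, 4↦2]  zeros at y ∈ ∅
  x = 2: [0↦4, 1↦4, 2↦4, 3↦4, 4↦4]  zeros at y ∈ ∅
  x = 3: [0↦1, 1↦1, 2↦1, 3↦1, 4↦1]  zeros at y ∈ ∅
  x = 4: [0↦3, 1↦3, 2↦3, 3↦3, 4↦3]  zeros at y ∈ ∅
Collecting zeros: affine points = {(0, 0), (0, 1), (0, 2), (0, 3), (0, 4)}.
Total count |C(F_5)_aff| = 5.


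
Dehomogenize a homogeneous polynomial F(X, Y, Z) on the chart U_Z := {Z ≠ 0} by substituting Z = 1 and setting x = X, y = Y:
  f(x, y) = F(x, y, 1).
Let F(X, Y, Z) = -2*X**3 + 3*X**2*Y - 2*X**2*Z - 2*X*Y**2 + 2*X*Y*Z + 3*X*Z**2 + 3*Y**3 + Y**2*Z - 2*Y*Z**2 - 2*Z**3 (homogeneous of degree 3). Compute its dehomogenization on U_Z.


f(x, y) = -2*x**3 + 3*x**2*y - 2*x**2 - 2*x*y**2 + 2*x*y + 3*x + 3*y**3 + y**2 - 2*y - 2

On U_Z we set Z = 1. Each monomial c·X^i·Y^j·Z^k in F becomes c·x^i·y^j·1^k = c·x^i·y^j.
Substituting Z = 1: F(X, Y, 1) = -2*x**3 + 3*x**2*y - 2*x**2 - 2*x*y**2 + 2*x*y + 3*x + 3*y**3 + y**2 - 2*y - 2.
Note: deg(f) ≤ deg(F) = 3; strict inequality happens when F is divisible by Z (lost terms).


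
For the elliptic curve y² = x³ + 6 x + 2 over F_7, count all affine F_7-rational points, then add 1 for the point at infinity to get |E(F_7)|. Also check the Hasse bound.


Affine points = {(0, 3), (0, 4), (1, 3), (1, 4), (2, 1), (2, 6), (6, 3), (6, 4)}; affine count = 8; |E(F_7)| = 9.

Discriminant check: Δ ∝ 4a³ + 27b² = 4·6³ + 27·2² = 4·216 + 27·4 ≡ 6 (mod 7). Nonzero ⇒ E is nonsingular.
For each x ∈ F_7, compute rhs = x³ + 6·x + 2 mod 7, then count y ∈ F_7 with y² ≡ rhs.
  x = 0: rhs = 2, matching y values: 3, 4 (2 points).
  x = 1: rhs = 2, matching y values: 3, 4 (2 points).
  x = 2: rhs = 1, matching y values: 1, 6 (2 points).
  x = 3: rhs = 5, matching y values: none (0 points).
  x = 4: rhs = 6, matching y values: none (0 points).
  x = 5: rhs = 3, matching y values: none (0 points).
  x = 6: rhs = 2, matching y values: 3, 4 (2 points).
Total affine count: 8.
Full point count |E(F_7)| = 8 + 1 = 9.
Hasse bound: |9 − (7+1)| = |1| = 1 ≤ 2√7 ≈ 5.2915 ✓.


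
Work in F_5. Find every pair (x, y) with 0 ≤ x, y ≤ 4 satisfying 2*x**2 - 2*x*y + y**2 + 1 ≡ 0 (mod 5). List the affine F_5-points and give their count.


Affine F_5-points: {(0, 2), (0, 3), (2, 2), (3, 3)}; count = 4.

For each of the 25 pairs (x, y) ∈ F_5², evaluate f(x, y) mod 5. Record the zeros.
  x = 0: [0↦1, 1↦2, 2↦0, 3↦0, 4↦2]  zeros at y ∈ {2, 3}
  x = 1: [0↦3, 1↦2, 2↦3, 3↦1, 4↦1]  zeros at y ∈ ∅
  x = 2: [0↦4, 1↦1, 2↦0, 3↦1, 4↦4]  zeros at y ∈ {2}
  x = 3: [0↦4, 1↦4, 2↦1, 3↦0, 4↦1]  zeros at y ∈ {3}
  x = 4: [0↦3, 1↦1, 2↦1, 3↦3, 4↦2]  zeros at y ∈ ∅
Collecting zeros: affine points = {(0, 2), (0, 3), (2, 2), (3, 3)}.
Total count |C(F_5)_aff| = 4.


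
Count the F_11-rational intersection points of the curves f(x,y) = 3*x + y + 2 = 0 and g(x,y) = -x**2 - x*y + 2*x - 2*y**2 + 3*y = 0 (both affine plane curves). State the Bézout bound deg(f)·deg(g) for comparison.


Common zeros: {(7, 10)}; count = 1; Bézout bound = 2.

deg(f) = 1, deg(g) = 2, so Bézout bound = 2.
Scan x ∈ F_11. For each x, list the y ∈ F_11 with f(x, y) ≡ 0 and those with g(x, y) ≡ 0 (mod 11); the common zeros in that column are the intersection.
  x = 0: f ≡ 0 at y ∈ {9}; g ≡ 0 at y ∈ {0, 7}; common: ∅.
  x = 1: f ≡ 0 at y ∈ {6}; g ≡ 0 at y ∈ {3, 9}; common: ∅.
  x = 2: f ≡ 0 at y ∈ {3}; g ≡ 0 at y ∈ {0, 6}; common: ∅.
  x = 3: f ≡ 0 at y ∈ {0}; g ≡ 0 at y ∈ {2, 9}; common: ∅.
  x = 4: f ≡ 0 at y ∈ {8}; g ≡ 0 at y ∈ {1, 4}; common: ∅.
  x = 5: f ≡ 0 at y ∈ {5}; g ≡ 0 at y ∈ {4, 6}; common: ∅.
  x = 6: f ≡ 0 at y ∈ {2}; g ≡ 0 at y ∈ {7, 8}; common: ∅.
  x = 7: f ≡ 0 at y ∈ {10}; g ≡ 0 at y ∈ {10}; common: {10}.
  x = 8: f ≡ 0 at y ∈ {7}; g ≡ 0 at y ∈ {1, 2}; common: ∅.
  x = 9: f ≡ 0 at y ∈ {4}; g ≡ 0 at y ∈ {3, 5}; common: ∅.
  x = 10: f ≡ 0 at y ∈ {1}; g ≡ 0 at y ∈ {5, 8}; common: ∅.
Collecting: common zeros = {(7, 10)}, so the count is 1.
Comparison with the Bézout bound: 1 ≤ 2 = deg(f)·deg(g), as expected for curves with no common component (the affine F_11-count falls short of the bound because intersections may lie at infinity, over extension fields, or carry multiplicity).


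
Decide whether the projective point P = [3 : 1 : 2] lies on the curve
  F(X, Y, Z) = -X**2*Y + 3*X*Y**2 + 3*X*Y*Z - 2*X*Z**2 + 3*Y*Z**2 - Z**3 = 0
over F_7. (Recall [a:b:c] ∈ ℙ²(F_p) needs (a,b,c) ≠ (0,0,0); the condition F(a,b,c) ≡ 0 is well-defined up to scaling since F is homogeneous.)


F(3,1,2) ≡ 5 (mod 7); P is NOT on the curve.

Evaluate F(3, 1, 2) term-by-term (mod 7).
  -X**2*Y ↦ -1·9·1·1 = -9
  3*X*Y**2 ↦ 3·3·1·1 = 9
  3*X*Y*Z ↦ 3·3·1·2 = 18
  -2*X*Z**2 ↦ -2·3·1·4 = -24
  3*Y*Z**2 ↦ 3·1·1·4 = 12
  -Z**3 ↦ -1·1·1·8 = -8
Sum: F(3, 1, 2) = (-9) + (9) + (18) + (-24) + (12) + (-8) = -2.
Reducing mod 7: -2 ≡ 5 (mod 7).
Since F(a, b, c) ≡ 5 ≠ 0 (mod 7), P does NOT lie on the curve.


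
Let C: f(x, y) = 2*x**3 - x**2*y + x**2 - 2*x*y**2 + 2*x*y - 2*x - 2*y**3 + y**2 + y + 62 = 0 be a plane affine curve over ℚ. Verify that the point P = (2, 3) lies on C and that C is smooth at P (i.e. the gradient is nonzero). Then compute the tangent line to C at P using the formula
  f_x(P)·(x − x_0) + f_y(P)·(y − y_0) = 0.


Tangent line at P: 2*x - 71*y + 209 = 0.

Step 1: f(2, 3) = 0, so P lies on C.
Step 2: partial derivatives
  f_x(x, y) = 6*x**2 - 2*x*y + 2*x - 2*y**2 + 2*y - 2, f_y(x, y) = -x**2 - 4*x*y + 2*x - 6*y**2 + 2*y + 1.
  f_x(P) = 2, f_y(P) = -71 (gradient nonzero, so P is smooth).
Step 3: tangent line at P: 2·(x − 2) + -71·(y − 3) = 0.
Expanding: 2*x - 71*y + 209 = 0.


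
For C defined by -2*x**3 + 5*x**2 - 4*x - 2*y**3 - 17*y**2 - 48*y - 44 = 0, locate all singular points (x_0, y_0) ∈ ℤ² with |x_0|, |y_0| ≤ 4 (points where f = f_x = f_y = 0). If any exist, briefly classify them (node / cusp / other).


Singular points: {(1, -3)}; classification: node.

Compute partial derivatives:
  f_x = -6*x**2 + 10*x - 4.
  f_y = -6*y**2 - 34*y - 48.
Scan x_0 ∈ {−4, ..., 4}. For each x_0, f_y(x_0, y) is a polynomial in y; find its integer roots y ∈ {−4, ..., 4}, then test f_x and f at those candidates.
  x = -4: f_y(-4, y) = -6*y**2 - 34*y - 48; vanishes at y ∈ {-3}. (-4, -3): f_x = -140 ≠ 0.
  x = -3: f_y(-3, y) = -6*y**2 - 34*y - 48; vanishes at y ∈ {-3}. (-3, -3): f_x = -88 ≠ 0.
  x = -2: f_y(-2, y) = -6*y**2 - 34*y - 48; vanishes at y ∈ {-3}. (-2, -3): f_x = -48 ≠ 0.
  x = -1: f_y(-1, y) = -6*y**2 - 34*y - 48; vanishes at y ∈ {-3}. (-1, -3): f_x = -20 ≠ 0.
  x = 0: f_y(0, y) = -6*y**2 - 34*y - 48; vanishes at y ∈ {-3}. (0, -3): f_x = -4 ≠ 0.
  x = 1: f_y(1, y) = -6*y**2 - 34*y - 48; vanishes at y ∈ {-3}. (1, -3): f_x = 0, f = 0 — SINGULAR.
  x = 2: f_y(2, y) = -6*y**2 - 34*y - 48; vanishes at y ∈ {-3}. (2, -3): f_x = -8 ≠ 0.
  x = 3: f_y(3, y) = -6*y**2 - 34*y - 48; vanishes at y ∈ {-3}. (3, -3): f_x = -28 ≠ 0.
  x = 4: f_y(4, y) = -6*y**2 - 34*y - 48; vanishes at y ∈ {-3}. (4, -3): f_x = -60 ≠ 0.
Only singular point on the grid: (1, -3).
Classify: substitute x = 1 + u, y = -3 + v and expand: f = -2*u**3 - u**2 - 2*v**3 + v**2.
No constant or linear terms (consistent with a singular point). Quadratic part: -u**2 + v**2. Cubic part: -2*u**3 - 2*v**3.
The quadratic part v**2 - u**2 = (v − u)(v + u) splits into two distinct linear factors, so there are two distinct tangent lines y − -3 = ±(x − 1) — this is a node (ordinary double point).
Classification: node.


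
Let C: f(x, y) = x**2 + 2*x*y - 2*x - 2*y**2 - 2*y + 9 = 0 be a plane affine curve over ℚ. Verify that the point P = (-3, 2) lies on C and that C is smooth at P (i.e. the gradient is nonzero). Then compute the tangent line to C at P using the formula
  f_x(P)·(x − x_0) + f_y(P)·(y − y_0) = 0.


Tangent line at P: -4*x - 16*y + 20 = 0.

Step 1: f(-3, 2) = 0, so P lies on C.
Step 2: partial derivatives
  f_x(x, y) = 2*x + 2*y - 2, f_y(x, y) = 2*x - 4*y - 2.
  f_x(P) = -4, f_y(P) = -16 (gradient nonzero, so P is smooth).
Step 3: tangent line at P: -4·(x − -3) + -16·(y − 2) = 0.
Expanding: -4*x - 16*y + 20 = 0.


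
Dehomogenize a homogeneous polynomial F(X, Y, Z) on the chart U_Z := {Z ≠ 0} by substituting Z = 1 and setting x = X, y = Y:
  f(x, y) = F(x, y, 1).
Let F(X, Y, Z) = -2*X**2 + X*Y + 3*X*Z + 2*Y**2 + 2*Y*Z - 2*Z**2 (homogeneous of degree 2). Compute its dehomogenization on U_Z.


f(x, y) = -2*x**2 + x*y + 3*x + 2*y**2 + 2*y - 2

On U_Z we set Z = 1. Each monomial c·X^i·Y^j·Z^k in F becomes c·x^i·y^j·1^k = c·x^i·y^j.
Substituting Z = 1: F(X, Y, 1) = -2*x**2 + x*y + 3*x + 2*y**2 + 2*y - 2.
Note: deg(f) ≤ deg(F) = 2; strict inequality happens when F is divisible by Z (lost terms).


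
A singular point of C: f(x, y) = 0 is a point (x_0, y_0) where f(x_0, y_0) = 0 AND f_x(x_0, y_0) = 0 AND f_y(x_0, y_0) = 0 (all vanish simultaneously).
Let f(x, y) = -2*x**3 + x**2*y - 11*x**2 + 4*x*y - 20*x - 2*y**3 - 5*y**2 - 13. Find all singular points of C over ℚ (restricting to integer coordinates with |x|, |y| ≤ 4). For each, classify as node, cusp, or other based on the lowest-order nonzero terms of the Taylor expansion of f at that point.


Singular points: {(-2, -1)}; classification: cusp.

Compute partial derivatives:
  f_x = -6*x**2 + 2*x*y - 22*x + 4*y - 20.
  f_y = x**2 + 4*x - 6*y**2 - 10*y.
Scan x_0 ∈ {−4, ..., 4}. For each x_0, f_y(x_0, y) is a polynomial in y; find its integer roots y ∈ {−4, ..., 4}, then test f_x and f at those candidates.
  x = -4: f_y(-4, y) = -6*y**2 - 10*y; vanishes at y ∈ {0}. (-4, 0): f_x = -28 ≠ 0.
  x = -3: f_y(-3, y) = -6*y**2 - 10*y - 3; no integer root y with |y| ≤ 4.
  x = -2: f_y(-2, y) = -6*y**2 - 10*y - 4; vanishes at y ∈ {-1}. (-2, -1): f_x = 0, f = 0 — SINGULAR.
  x = -1: f_y(-1, y) = -6*y**2 - 10*y - 3; no integer root y with |y| ≤ 4.
  x = 0: f_y(0, y) = -6*y**2 - 10*y; vanishes at y ∈ {0}. (0, 0): f_x = -20 ≠ 0.
  x = 1: f_y(1, y) = -6*y**2 - 10*y + 5; no integer root y with |y| ≤ 4.
  x = 2: f_y(2, y) = -6*y**2 - 10*y + 12; no integer root y with |y| ≤ 4.
  x = 3: f_y(3, y) = -6*y**2 - 10*y + 21; no integer root y with |y| ≤ 4.
  x = 4: f_y(4, y) = -6*y**2 - 10*y + 32; no integer root y with |y| ≤ 4.
Only singular point on the grid: (-2, -1).
Classify: substitute x = -2 + u, y = -1 + v and expand: f = -2*u**3 + u**2*v - 2*v**3 + v**2.
No constant or linear terms (consistent with a singular point). Quadratic part: v**2. Cubic part: -2*u**3 + u**2*v - 2*v**3.
The quadratic part v**2 is a perfect square, so there is a single (double) tangent line v = 0, i.e. y = -1. Restricting the cubic part to that line (v = 0) leaves -2*u**3 ≠ 0, so f is not divisible by v and the branch is v² ≈ 2*u**3 to lowest order — this is a cusp.
Classification: cusp.


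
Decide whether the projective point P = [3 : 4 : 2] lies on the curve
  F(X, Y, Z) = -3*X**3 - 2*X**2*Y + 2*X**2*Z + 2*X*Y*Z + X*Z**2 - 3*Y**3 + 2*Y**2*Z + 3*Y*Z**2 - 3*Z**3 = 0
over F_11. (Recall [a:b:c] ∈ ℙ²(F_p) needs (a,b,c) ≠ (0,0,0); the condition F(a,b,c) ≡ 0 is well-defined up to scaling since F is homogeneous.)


F(3,4,2) ≡ 4 (mod 11); P is NOT on the curve.

Evaluate F(3, 4, 2) term-by-term (mod 11).
  -3*X**3 ↦ -3·27·1·1 = -81
  -2*X**2*Y ↦ -2·9·4·1 = -72
  2*X**2*Z ↦ 2·9·1·2 = 36
  2*X*Y*Z ↦ 2·3·4·2 = 48
  X*Z**2 ↦ 1·3·1·4 = 12
  -3*Y**3 ↦ -3·1·64·1 = -192
  2*Y**2*Z ↦ 2·1·16·2 = 64
  3*Y*Z**2 ↦ 3·1·4·4 = 48
  -3*Z**3 ↦ -3·1·1·8 = -24
Sum: F(3, 4, 2) = (-81) + (-72) + (36) + (48) + (12) + (-192) + (64) + (48) + (-24) = -161.
Reducing mod 11: -161 ≡ 4 (mod 11).
Since F(a, b, c) ≡ 4 ≠ 0 (mod 11), P does NOT lie on the curve.


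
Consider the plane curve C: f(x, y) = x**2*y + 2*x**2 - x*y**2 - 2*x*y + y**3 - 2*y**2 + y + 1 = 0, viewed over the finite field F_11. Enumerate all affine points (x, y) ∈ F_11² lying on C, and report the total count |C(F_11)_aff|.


Affine F_11-points: {(0, 7), (4, 0), (4, 3), (6, 2), (7, 0), (7, 2), (7, 7), (10, 3)}; count = 8.

For each of the 121 pairs (x, y) ∈ F_11², evaluate f(x, y) mod 11. Record the zeros.
  x = 0: [0↦1, 1↦1, 2↦3, 3↦2, 4↦4, 5↦4, 6↦8, 7↦0, 8↦8, 9↦5, 10↦8]  zeros at y ∈ {7}
  x = 1: [0↦3, 1↦1, 2↦10, 3↦3, 4↦8, 5↦9, 6↦1, 7↦1, 8↦4, 9↦5, 10↦10]  zeros at y ∈ ∅
  x = 2: [0↦9, 1↦7, 2↦3, 3↦3, 4↦2, 5↦6, 6↦10, 7↦9, 8↦9, 9↦5, 10↦3]  zeros at y ∈ ∅
  x = 3: [0↦8, 1↦8, 2↦4, 3↦2, 4↦8, 5↦6, 6↦2, 7↦2, 8↦1, 9↦5, 10↦9]  zeros at y ∈ ∅
  x = 4: [0↦0, 1↦4, 2↦2, 3↦0, 4↦4, 5↦9, 6↦10, 7↦2, 8↦2, 9↦5, 10↦6]  zeros at y ∈ {0, 3}
  x = 5: [0↦7, 1↦6, 2↦8, 3↦8, 4↦1, 5↦4, 6↦1, 7↦9, 8↦1, 9↦5, 10↦5]  zeros at y ∈ ∅
  x = 6: [0↦7, 1↦3, 2↦0, 3↦4, 4↦10, 5↦2, 6↦8, 7↦1, 8↦9, 9↦5, 10↦6]  zeros at y ∈ {2}
  x = 7: [0↦0, 1↦6, 2↦0, 3↦10, 4↦9, 5↦3, 6↦9, 7↦0, 8↦4, 9↦5, 10↦9]  zeros at y ∈ {0, 2, 7}
  x = 8: [0↦8, 1↦4, 2↦8, 3↦4, 4↦9, 5↦7, 6↦4, 7↦6, 8↦8, 9↦5, 10↦3]  zeros at y ∈ ∅
  x = 9: [0↦9, 1↦8, 2↦2, 3↦8, 4↦10, 5↦3, 6↦4, 7↦8, 8↦10, 9↦5, 10↦10]  zeros at y ∈ ∅
  x = 10: [0↦3, 1↦7, 2↦4, 3↦0, 4↦1, 5↦2, 6↦9, 7↦6, 8↦10, 9↦5, 10↦8]  zeros at y ∈ {3}
Collecting zeros: affine points = {(0, 7), (4, 0), (4, 3), (6, 2), (7, 0), (7, 2), (7, 7), (10, 3)}.
Total count |C(F_11)_aff| = 8.


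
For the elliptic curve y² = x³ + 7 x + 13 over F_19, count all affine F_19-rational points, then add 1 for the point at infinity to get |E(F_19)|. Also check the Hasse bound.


Affine points = {(2, 4), (2, 15), (3, 2), (3, 17), (6, 9), (6, 10), (7, 5), (7, 14), (8, 7), (8, 12), (9, 8), (9, 11), (10, 0), (12, 1), (12, 18), (14, 9), (14, 10), (15, 4), (15, 15), (18, 9), (18, 10)}; affine count = 21; |E(F_19)| = 22.

Discriminant check: Δ ∝ 4a³ + 27b² = 4·7³ + 27·13² = 4·343 + 27·169 ≡ 7 (mod 19). Nonzero ⇒ E is nonsingular.
For each x ∈ F_19, compute rhs = x³ + 7·x + 13 mod 19, then count y ∈ F_19 with y² ≡ rhs.
  x = 0: rhs = 13, matching y values: none (0 points).
  x = 1: rhs = 2, matching y values: none (0 points).
  x = 2: rhs = 16, matching y values: 4, 15 (2 points).
  x = 3: rhs = 4, matching y values: 2, 17 (2 points).
  x = 4: rhs = 10, matching y values: none (0 points).
  x = 5: rhs = 2, matching y values: none (0 points).
  x = 6: rhs = 5, matching y values: 9, 10 (2 points).
  x = 7: rhs = 6, matching y values: 5, 14 (2 points).
  x = 8: rhs = 11, matching y values: 7, 12 (2 points).
  x = 9: rhs = 7, matching y values: 8, 11 (2 points).
  x = 10: rhs = 0, matching y values: 0 (1 points).
  x = 11: rhs = 15, matching y values: none (0 points).
  x = 12: rhs = 1, matching y values: 1, 18 (2 points).
  x = 13: rhs = 2, matching y values: none (0 points).
  x = 14: rhs = 5, matching y values: 9, 10 (2 points).
  x = 15: rhs = 16, matching y values: 4, 15 (2 points).
  x = 16: rhs = 3, matching y values: none (0 points).
  x = 17: rhs = 10, matching y values: none (0 points).
  x = 18: rhs = 5, matching y values: 9, 10 (2 points).
Total affine count: 21.
Full point count |E(F_19)| = 21 + 1 = 22.
Hasse bound: |22 − (19+1)| = |2| = 2 ≤ 2√19 ≈ 8.7178 ✓.


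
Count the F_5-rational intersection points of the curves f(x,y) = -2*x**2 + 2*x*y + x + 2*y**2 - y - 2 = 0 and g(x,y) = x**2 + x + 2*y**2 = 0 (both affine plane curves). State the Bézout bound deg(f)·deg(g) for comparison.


Common zeros: {(4, 0)}; count = 1; Bézout bound = 4.

deg(f) = 2, deg(g) = 2, so Bézout bound = 4.
Scan x ∈ F_5. For each x, list the y ∈ F_5 with f(x, y) ≡ 0 and those with g(x, y) ≡ 0 (mod 5); the common zeros in that column are the intersection.
  x = 0: f ≡ 0 at y ∈ ∅; g ≡ 0 at y ∈ {0}; common: ∅.
  x = 1: f ≡ 0 at y ∈ {1}; g ≡ 0 at y ∈ {2, 3}; common: ∅.
  x = 2: f ≡ 0 at y ∈ ∅; g ≡ 0 at y ∈ ∅; common: ∅.
  x = 3: f ≡ 0 at y ∈ {1, 4}; g ≡ 0 at y ∈ {2, 3}; common: ∅.
  x = 4: f ≡ 0 at y ∈ {0, 4}; g ≡ 0 at y ∈ {0}; common: {0}.
Collecting: common zeros = {(4, 0)}, so the count is 1.
Comparison with the Bézout bound: 1 ≤ 4 = deg(f)·deg(g), as expected for curves with no common component (the affine F_5-count falls short of the bound because intersections may lie at infinity, over extension fields, or carry multiplicity).


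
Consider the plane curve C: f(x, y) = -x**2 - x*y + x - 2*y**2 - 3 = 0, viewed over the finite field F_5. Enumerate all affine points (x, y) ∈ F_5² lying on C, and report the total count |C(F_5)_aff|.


Affine F_5-points: {(0, 1), (0, 4), (2, 0), (2, 4), (4, 0), (4, 3)}; count = 6.

For each of the 25 pairs (x, y) ∈ F_5², evaluate f(x, y) mod 5. Record the zeros.
  x = 0: [0↦2, 1↦0, 2↦4, 3↦4, 4↦0]  zeros at y ∈ {1, 4}
  x = 1: [0↦2, 1↦4, 2↦2, 3↦1, 4↦1]  zeros at y ∈ ∅
  x = 2: [0↦0, 1↦1, 2↦3, 3↦1, 4↦0]  zeros at y ∈ {0, 4}
  x = 3: [0↦1, 1↦1, 2↦2, 3↦4, 4↦2]  zeros at y ∈ ∅
  x = 4: [0↦0, 1↦4, 2↦4, 3↦0, 4↦2]  zeros at y ∈ {0, 3}
Collecting zeros: affine points = {(0, 1), (0, 4), (2, 0), (2, 4), (4, 0), (4, 3)}.
Total count |C(F_5)_aff| = 6.


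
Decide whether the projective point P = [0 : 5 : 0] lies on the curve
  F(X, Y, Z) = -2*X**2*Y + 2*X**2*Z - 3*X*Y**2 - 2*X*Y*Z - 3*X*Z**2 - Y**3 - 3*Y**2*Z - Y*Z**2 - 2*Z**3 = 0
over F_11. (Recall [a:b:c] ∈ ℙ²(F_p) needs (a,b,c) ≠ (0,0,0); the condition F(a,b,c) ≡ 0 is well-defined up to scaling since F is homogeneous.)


F(0,5,0) ≡ 7 (mod 11); P is NOT on the curve.

Evaluate F(0, 5, 0) term-by-term (mod 11).
  -2*X**2*Y ↦ -2·0·5·1 = 0
  2*X**2*Z ↦ 2·0·1·0 = 0
  -3*X*Y**2 ↦ -3·0·25·1 = 0
  -2*X*Y*Z ↦ -2·0·5·0 = 0
  -3*X*Z**2 ↦ -3·0·1·0 = 0
  -Y**3 ↦ -1·1·125·1 = -125
  -3*Y**2*Z ↦ -3·1·25·0 = 0
  -Y*Z**2 ↦ -1·1·5·0 = 0
  -2*Z**3 ↦ -2·1·1·0 = 0
Sum: F(0, 5, 0) = (0) + (0) + (0) + (0) + (0) + (-125) + (0) + (0) + (0) = -125.
Reducing mod 11: -125 ≡ 7 (mod 11).
Since F(a, b, c) ≡ 7 ≠ 0 (mod 11), P does NOT lie on the curve.


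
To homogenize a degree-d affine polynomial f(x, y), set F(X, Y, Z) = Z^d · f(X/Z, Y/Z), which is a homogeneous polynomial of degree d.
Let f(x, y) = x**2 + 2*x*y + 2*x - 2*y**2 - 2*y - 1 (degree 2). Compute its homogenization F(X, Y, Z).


F(X, Y, Z) = X**2 + 2*X*Y + 2*X*Z - 2*Y**2 - 2*Y*Z - Z**2

deg(f) = 2.
Substitute x = X/Z, y = Y/Z into f, then multiply by Z^2.
  monomial 1·x^2·y^0 ↦ 1·X^2·Y^0·Z^0.
  monomial 2·x^1·y^1 ↦ 2·X^1·Y^1·Z^0.
  monomial 2·x^1·y^0 ↦ 2·X^1·Y^0·Z^1.
  monomial -2·x^0·y^2 ↦ -2·X^0·Y^2·Z^0.
  monomial -2·x^0·y^1 ↦ -2·X^0·Y^1·Z^1.
  monomial -1·x^0·y^0 ↦ -1·X^0·Y^0·Z^2.
Collecting: F(X, Y, Z) = X**2 + 2*X*Y + 2*X*Z - 2*Y**2 - 2*Y*Z - Z**2.


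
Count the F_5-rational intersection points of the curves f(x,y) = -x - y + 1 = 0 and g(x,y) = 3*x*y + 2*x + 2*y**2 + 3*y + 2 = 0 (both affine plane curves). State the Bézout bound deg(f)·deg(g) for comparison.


Common zeros: ∅; count = 0; Bézout bound = 2.

deg(f) = 1, deg(g) = 2, so Bézout bound = 2.
Scan x ∈ F_5. For each x, list the y ∈ F_5 with f(x, y) ≡ 0 and those with g(x, y) ≡ 0 (mod 5); the common zeros in that column are the intersection.
  x = 0: f ≡ 0 at y ∈ {1}; g ≡ 0 at y ∈ ∅; common: ∅.
  x = 1: f ≡ 0 at y ∈ {0}; g ≡ 0 at y ∈ {3, 4}; common: ∅.
  x = 2: f ≡ 0 at y ∈ {4}; g ≡ 0 at y ∈ ∅; common: ∅.
  x = 3: f ≡ 0 at y ∈ {3}; g ≡ 0 at y ∈ {2}; common: ∅.
  x = 4: f ≡ 0 at y ∈ {2}; g ≡ 0 at y ∈ {0}; common: ∅.
Collecting: common zeros = ∅, so the count is 0.
Comparison with the Bézout bound: 0 ≤ 2 = deg(f)·deg(g), as expected for curves with no common component (the affine F_5-count falls short of the bound because intersections may lie at infinity, over extension fields, or carry multiplicity).


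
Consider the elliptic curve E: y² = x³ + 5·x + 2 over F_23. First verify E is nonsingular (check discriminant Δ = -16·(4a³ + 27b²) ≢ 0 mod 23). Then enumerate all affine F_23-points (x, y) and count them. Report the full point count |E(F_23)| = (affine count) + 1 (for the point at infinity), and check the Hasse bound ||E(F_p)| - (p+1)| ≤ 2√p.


Affine points = {(0, 5), (0, 18), (1, 10), (1, 13), (6, 8), (6, 15), (7, 9), (7, 14), (8, 5), (8, 18), (11, 10), (11, 13), (15, 5), (15, 18), (17, 3), (17, 20), (18, 6), (18, 17), (20, 11), (20, 12)}; affine count = 20; |E(F_23)| = 21.

Discriminant check: Δ ∝ 4a³ + 27b² = 4·5³ + 27·2² = 4·125 + 27·4 ≡ 10 (mod 23). Nonzero ⇒ E is nonsingular.
For each x ∈ F_23, compute rhs = x³ + 5·x + 2 mod 23, then count y ∈ F_23 with y² ≡ rhs.
  x = 0: rhs = 2, matching y values: 5, 18 (2 points).
  x = 1: rhs = 8, matching y values: 10, 13 (2 points).
  x = 2: rhs = 20, matching y values: none (0 points).
  x = 3: rhs = 21, matching y values: none (0 points).
  x = 4: rhs = 17, matching y values: none (0 points).
  x = 5: rhs = 14, matching y values: none (0 points).
  x = 6: rhs = 18, matching y values: 8, 15 (2 points).
  x = 7: rhs = 12, matching y values: 9, 14 (2 points).
  x = 8: rhs = 2, matching y values: 5, 18 (2 points).
  x = 9: rhs = 17, matching y values: none (0 points).
  x = 10: rhs = 17, matching y values: none (0 points).
  x = 11: rhs = 8, matching y values: 10, 13 (2 points).
  x = 12: rhs = 19, matching y values: none (0 points).
  x = 13: rhs = 10, matching y values: none (0 points).
  x = 14: rhs = 10, matching y values: none (0 points).
  x = 15: rhs = 2, matching y values: 5, 18 (2 points).
  x = 16: rhs = 15, matching y values: none (0 points).
  x = 17: rhs = 9, matching y values: 3, 20 (2 points).
  x = 18: rhs = 13, matching y values: 6, 17 (2 points).
  x = 19: rhs = 10, matching y values: none (0 points).
  x = 20: rhs = 6, matching y values: 11, 12 (2 points).
  x = 21: rhs = 7, matching y values: none (0 points).
  x = 22: rhs = 19, matching y values: none (0 points).
Total affine count: 20.
Full point count |E(F_23)| = 20 + 1 = 21.
Hasse bound: |21 − (23+1)| = |-3| = 3 ≤ 2√23 ≈ 9.5917 ✓.
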